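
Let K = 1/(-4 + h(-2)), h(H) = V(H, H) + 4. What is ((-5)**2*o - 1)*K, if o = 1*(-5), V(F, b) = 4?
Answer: -63/2 ≈ -31.500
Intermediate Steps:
o = -5
h(H) = 8 (h(H) = 4 + 4 = 8)
K = 1/4 (K = 1/(-4 + 8) = 1/4 ≈ 0.25000)
((-5)**2*o - 1)*K = ((-5)**2*(-5) - 1)*(1/4) = (25*(-5) - 1)*(1/4) = (-125 - 1)*(1/4) = -126*1/4 = -63/2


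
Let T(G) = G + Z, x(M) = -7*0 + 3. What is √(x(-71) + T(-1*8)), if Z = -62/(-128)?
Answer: 17*I/8 ≈ 2.125*I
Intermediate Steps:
x(M) = 3 (x(M) = 0 + 3 = 3)
Z = 31/64 (Z = -62*(-1/128) = 31/64 ≈ 0.48438)
T(G) = 31/64 + G (T(G) = G + 31/64 = 31/64 + G)
√(x(-71) + T(-1*8)) = √(3 + (31/64 - 1*8)) = √(3 + (31/64 - 8)) = √(3 - 481/64) = √(-289/64) = 17*I/8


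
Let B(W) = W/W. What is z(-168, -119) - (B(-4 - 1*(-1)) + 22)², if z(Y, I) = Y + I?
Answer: -816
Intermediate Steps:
z(Y, I) = I + Y
B(W) = 1
z(-168, -119) - (B(-4 - 1*(-1)) + 22)² = (-119 - 168) - (1 + 22)² = -287 - 1*23² = -287 - 1*529 = -287 - 529 = -816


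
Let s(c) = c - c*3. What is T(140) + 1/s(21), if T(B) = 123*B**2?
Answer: 101253599/42 ≈ 2.4108e+6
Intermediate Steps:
s(c) = -2*c (s(c) = c - 3*c = -2*c)
T(140) + 1/s(21) = 123*140**2 + 1/(-2*21) = 123*19600 + 1/(-42) = 2410800 - 1/42 = 101253599/42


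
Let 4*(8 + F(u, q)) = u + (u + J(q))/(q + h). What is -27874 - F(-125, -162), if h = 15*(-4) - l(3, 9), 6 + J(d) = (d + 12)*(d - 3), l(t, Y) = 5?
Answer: -12624667/454 ≈ -27808.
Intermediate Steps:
J(d) = -6 + (-3 + d)*(12 + d) (J(d) = -6 + (d + 12)*(d - 3) = -6 + (12 + d)*(-3 + d) = -6 + (-3 + d)*(12 + d))
h = -65 (h = 15*(-4) - 1*5 = -60 - 5 = -65)
F(u, q) = -8 + u/4 + (-42 + u + q² + 9*q)/(4*(-65 + q)) (F(u, q) = -8 + (u + (u + (-42 + q² + 9*q))/(q - 65))/4 = -8 + (u + (-42 + u + q² + 9*q)/(-65 + q))/4 = -8 + (u/4 + (-42 + u + q² + 9*q)/(4*(-65 + q))) = -8 + u/4 + (-42 + u + q² + 9*q)/(4*(-65 + q)))
-27874 - F(-125, -162) = -27874 - (2038 + (-162)² - 64*(-125) - 23*(-162) - 162*(-125))/(4*(-65 - 162)) = -27874 - (2038 + 26244 + 8000 + 3726 + 20250)/(4*(-227)) = -27874 - (-1)*60258/(4*227) = -27874 - 1*(-30129/454) = -27874 + 30129/454 = -12624667/454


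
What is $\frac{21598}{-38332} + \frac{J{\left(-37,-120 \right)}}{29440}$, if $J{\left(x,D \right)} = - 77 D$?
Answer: $- \frac{1760359}{7053088} \approx -0.24959$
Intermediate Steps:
$\frac{21598}{-38332} + \frac{J{\left(-37,-120 \right)}}{29440} = \frac{21598}{-38332} + \frac{\left(-77\right) \left(-120\right)}{29440} = 21598 \left(- \frac{1}{38332}\right) + 9240 \cdot \frac{1}{29440} = - \frac{10799}{19166} + \frac{231}{736} = - \frac{1760359}{7053088}$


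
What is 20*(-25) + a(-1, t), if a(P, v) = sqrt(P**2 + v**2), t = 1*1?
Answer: -500 + sqrt(2) ≈ -498.59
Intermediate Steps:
t = 1
20*(-25) + a(-1, t) = 20*(-25) + sqrt((-1)**2 + 1**2) = -500 + sqrt(1 + 1) = -500 + sqrt(2)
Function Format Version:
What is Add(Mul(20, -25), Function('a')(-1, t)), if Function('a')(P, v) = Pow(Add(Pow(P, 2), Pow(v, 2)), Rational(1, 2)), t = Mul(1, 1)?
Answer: Add(-500, Pow(2, Rational(1, 2))) ≈ -498.59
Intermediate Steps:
t = 1
Add(Mul(20, -25), Function('a')(-1, t)) = Add(Mul(20, -25), Pow(Add(Pow(-1, 2), Pow(1, 2)), Rational(1, 2))) = Add(-500, Pow(Add(1, 1), Rational(1, 2))) = Add(-500, Pow(2, Rational(1, 2)))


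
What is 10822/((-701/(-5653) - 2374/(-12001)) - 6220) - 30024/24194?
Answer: -15215766285002146/5104368449971489 ≈ -2.9809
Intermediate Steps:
10822/((-701/(-5653) - 2374/(-12001)) - 6220) - 30024/24194 = 10822/((-701*(-1/5653) - 2374*(-1/12001)) - 6220) - 30024*1/24194 = 10822/((701/5653 + 2374/12001) - 6220) - 15012/12097 = 10822/(21832923/67841653 - 6220) - 15012/12097 = 10822/(-421953248737/67841653) - 15012/12097 = 10822*(-67841653/421953248737) - 15012/12097 = -734182368766/421953248737 - 15012/12097 = -15215766285002146/5104368449971489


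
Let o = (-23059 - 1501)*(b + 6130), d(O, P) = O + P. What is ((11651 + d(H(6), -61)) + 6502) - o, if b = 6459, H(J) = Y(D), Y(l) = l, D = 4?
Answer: 309203936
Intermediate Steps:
H(J) = 4
o = -309185840 (o = (-23059 - 1501)*(6459 + 6130) = -24560*12589 = -309185840)
((11651 + d(H(6), -61)) + 6502) - o = ((11651 + (4 - 61)) + 6502) - 1*(-309185840) = ((11651 - 57) + 6502) + 309185840 = (11594 + 6502) + 309185840 = 18096 + 309185840 = 309203936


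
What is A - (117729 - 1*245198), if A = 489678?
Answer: 617147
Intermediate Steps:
A - (117729 - 1*245198) = 489678 - (117729 - 1*245198) = 489678 - (117729 - 245198) = 489678 - 1*(-127469) = 489678 + 127469 = 617147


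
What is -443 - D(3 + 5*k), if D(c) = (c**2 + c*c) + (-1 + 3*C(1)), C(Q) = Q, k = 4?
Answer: -1503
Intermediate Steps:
D(c) = 2 + 2*c**2 (D(c) = (c**2 + c*c) + (-1 + 3*1) = (c**2 + c**2) + (-1 + 3) = 2*c**2 + 2 = 2 + 2*c**2)
-443 - D(3 + 5*k) = -443 - (2 + 2*(3 + 5*4)**2) = -443 - (2 + 2*(3 + 20)**2) = -443 - (2 + 2*23**2) = -443 - (2 + 2*529) = -443 - (2 + 1058) = -443 - 1*1060 = -443 - 1060 = -1503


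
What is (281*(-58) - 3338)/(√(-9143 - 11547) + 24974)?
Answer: -245194732/311860683 + 9818*I*√20690/311860683 ≈ -0.78623 + 0.0045284*I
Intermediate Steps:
(281*(-58) - 3338)/(√(-9143 - 11547) + 24974) = (-16298 - 3338)/(√(-20690) + 24974) = -19636/(I*√20690 + 24974) = -19636/(24974 + I*√20690)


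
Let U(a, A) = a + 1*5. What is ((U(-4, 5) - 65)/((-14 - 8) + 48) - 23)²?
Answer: 109561/169 ≈ 648.29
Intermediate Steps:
U(a, A) = 5 + a (U(a, A) = a + 5 = 5 + a)
((U(-4, 5) - 65)/((-14 - 8) + 48) - 23)² = (((5 - 4) - 65)/((-14 - 8) + 48) - 23)² = ((1 - 65)/(-22 + 48) - 23)² = (-64/26 - 23)² = (-64*1/26 - 23)² = (-32/13 - 23)² = (-331/13)² = 109561/169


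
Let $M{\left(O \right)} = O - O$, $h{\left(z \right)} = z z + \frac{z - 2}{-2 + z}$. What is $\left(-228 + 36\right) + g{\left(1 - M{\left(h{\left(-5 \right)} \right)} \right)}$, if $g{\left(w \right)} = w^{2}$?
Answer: $-191$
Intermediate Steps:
$h{\left(z \right)} = 1 + z^{2}$ ($h{\left(z \right)} = z^{2} + \frac{-2 + z}{-2 + z} = z^{2} + 1 = 1 + z^{2}$)
$M{\left(O \right)} = 0$
$\left(-228 + 36\right) + g{\left(1 - M{\left(h{\left(-5 \right)} \right)} \right)} = \left(-228 + 36\right) + \left(1 - 0\right)^{2} = -192 + \left(1 + 0\right)^{2} = -192 + 1^{2} = -192 + 1 = -191$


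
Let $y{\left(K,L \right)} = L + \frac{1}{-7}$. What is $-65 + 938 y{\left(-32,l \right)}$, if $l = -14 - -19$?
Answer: $4491$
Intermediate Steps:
$l = 5$ ($l = -14 + 19 = 5$)
$y{\left(K,L \right)} = - \frac{1}{7} + L$ ($y{\left(K,L \right)} = L - \frac{1}{7} = - \frac{1}{7} + L$)
$-65 + 938 y{\left(-32,l \right)} = -65 + 938 \left(- \frac{1}{7} + 5\right) = -65 + 938 \cdot \frac{34}{7} = -65 + 4556 = 4491$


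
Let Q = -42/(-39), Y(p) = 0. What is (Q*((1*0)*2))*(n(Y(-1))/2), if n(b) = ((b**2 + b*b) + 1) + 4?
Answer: 0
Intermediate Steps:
n(b) = 5 + 2*b**2 (n(b) = ((b**2 + b**2) + 1) + 4 = (2*b**2 + 1) + 4 = (1 + 2*b**2) + 4 = 5 + 2*b**2)
Q = 14/13 (Q = -42*(-1/39) = 14/13 ≈ 1.0769)
(Q*((1*0)*2))*(n(Y(-1))/2) = (14*((1*0)*2)/13)*((5 + 2*0**2)/2) = (14*(0*2)/13)*((5 + 2*0)*(1/2)) = ((14/13)*0)*((5 + 0)*(1/2)) = 0*(5*(1/2)) = 0*(5/2) = 0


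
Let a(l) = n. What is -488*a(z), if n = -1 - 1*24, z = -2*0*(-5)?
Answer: 12200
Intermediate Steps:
z = 0 (z = 0*(-5) = 0)
n = -25 (n = -1 - 24 = -25)
a(l) = -25
-488*a(z) = -488*(-25) = 12200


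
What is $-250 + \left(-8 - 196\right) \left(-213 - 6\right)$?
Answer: $44426$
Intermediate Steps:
$-250 + \left(-8 - 196\right) \left(-213 - 6\right) = -250 - 204 \left(-213 - 6\right) = -250 - -44676 = -250 + 44676 = 44426$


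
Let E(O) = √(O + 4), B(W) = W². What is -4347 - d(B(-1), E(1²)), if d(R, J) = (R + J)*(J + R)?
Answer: -4353 - 2*√5 ≈ -4357.5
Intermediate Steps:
E(O) = √(4 + O)
d(R, J) = (J + R)² (d(R, J) = (J + R)*(J + R) = (J + R)²)
-4347 - d(B(-1), E(1²)) = -4347 - (√(4 + 1²) + (-1)²)² = -4347 - (√(4 + 1) + 1)² = -4347 - (√5 + 1)² = -4347 - (1 + √5)²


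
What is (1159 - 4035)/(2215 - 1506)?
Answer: -2876/709 ≈ -4.0564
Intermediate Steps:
(1159 - 4035)/(2215 - 1506) = -2876/709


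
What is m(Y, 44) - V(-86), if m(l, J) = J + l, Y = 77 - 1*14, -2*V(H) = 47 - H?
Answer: 347/2 ≈ 173.50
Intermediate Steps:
V(H) = -47/2 + H/2 (V(H) = -(47 - H)/2 = -47/2 + H/2)
Y = 63 (Y = 77 - 14 = 63)
m(Y, 44) - V(-86) = (44 + 63) - (-47/2 + (1/2)*(-86)) = 107 - (-47/2 - 43) = 107 - 1*(-133/2) = 107 + 133/2 = 347/2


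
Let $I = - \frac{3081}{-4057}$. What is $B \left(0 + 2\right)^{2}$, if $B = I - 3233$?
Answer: $- \frac{52452800}{4057} \approx -12929.0$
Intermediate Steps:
$I = \frac{3081}{4057}$ ($I = \left(-3081\right) \left(- \frac{1}{4057}\right) = \frac{3081}{4057} \approx 0.75943$)
$B = - \frac{13113200}{4057}$ ($B = \frac{3081}{4057} - 3233 = - \frac{13113200}{4057} \approx -3232.2$)
$B \left(0 + 2\right)^{2} = - \frac{13113200 \left(0 + 2\right)^{2}}{4057} = - \frac{13113200 \cdot 2^{2}}{4057} = \left(- \frac{13113200}{4057}\right) 4 = - \frac{52452800}{4057}$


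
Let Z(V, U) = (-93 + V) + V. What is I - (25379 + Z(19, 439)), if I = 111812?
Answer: 86488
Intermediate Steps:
Z(V, U) = -93 + 2*V
I - (25379 + Z(19, 439)) = 111812 - (25379 + (-93 + 2*19)) = 111812 - (25379 + (-93 + 38)) = 111812 - (25379 - 55) = 111812 - 1*25324 = 111812 - 25324 = 86488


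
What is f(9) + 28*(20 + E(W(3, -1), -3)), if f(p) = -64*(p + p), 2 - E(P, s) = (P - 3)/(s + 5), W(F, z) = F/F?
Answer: -508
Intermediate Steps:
W(F, z) = 1
E(P, s) = 2 - (-3 + P)/(5 + s) (E(P, s) = 2 - (P - 3)/(s + 5) = 2 - (-3 + P)/(5 + s))
f(p) = -128*p
f(9) + 28*(20 + E(W(3, -1), -3)) = -128*9 + 28*(20 + (13 - 1*1 + 2*(-3))/(5 - 3)) = -1152 + 28*(20 + (13 - 1 - 6)/2) = -1152 + 28*(20 + (½)*6) = -1152 + 28*(20 + 3) = -1152 + 28*23 = -1152 + 644 = -508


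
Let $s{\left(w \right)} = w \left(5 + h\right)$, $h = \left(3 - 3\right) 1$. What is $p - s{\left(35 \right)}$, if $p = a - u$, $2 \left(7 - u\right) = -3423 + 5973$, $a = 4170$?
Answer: $5263$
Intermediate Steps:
$h = 0$ ($h = 0 \cdot 1 = 0$)
$u = -1268$ ($u = 7 - \frac{-3423 + 5973}{2} = 7 - 1275 = -1268$)
$s{\left(w \right)} = 5 w$ ($s{\left(w \right)} = w \left(5 + 0\right) = w 5 = 5 w$)
$p = 5438$ ($p = 4170 - -1268 = 4170 + 1268 = 5438$)
$p - s{\left(35 \right)} = 5438 - 5 \cdot 35 = 5438 - 175 = 5263$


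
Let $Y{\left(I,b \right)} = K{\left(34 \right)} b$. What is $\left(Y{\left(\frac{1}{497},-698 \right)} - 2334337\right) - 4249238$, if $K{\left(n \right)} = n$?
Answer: $-6607307$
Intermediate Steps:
$Y{\left(I,b \right)} = 34 b$
$\left(Y{\left(\frac{1}{497},-698 \right)} - 2334337\right) - 4249238 = \left(34 \left(-698\right) - 2334337\right) - 4249238 = \left(-23732 - 2334337\right) - 4249238 = -2358069 - 4249238 = -6607307$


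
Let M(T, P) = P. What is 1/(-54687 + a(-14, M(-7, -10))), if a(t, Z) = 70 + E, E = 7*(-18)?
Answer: -1/54743 ≈ -1.8267e-5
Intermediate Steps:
E = -126
a(t, Z) = -56 (a(t, Z) = 70 - 126 = -56)
1/(-54687 + a(-14, M(-7, -10))) = 1/(-54687 - 56) = 1/(-54743) = -1/54743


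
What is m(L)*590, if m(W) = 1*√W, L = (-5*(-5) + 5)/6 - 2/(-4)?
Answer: 295*√22 ≈ 1383.7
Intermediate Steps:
L = 11/2 (L = (25 + 5)*(⅙) - 2*(-¼) = 30*(⅙) + ½ = 5 + ½ = 11/2 ≈ 5.5000)
m(W) = √W
m(L)*590 = √(11/2)*590 = (√22/2)*590 = 295*√22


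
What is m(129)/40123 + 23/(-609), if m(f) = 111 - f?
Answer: -933791/24434907 ≈ -0.038215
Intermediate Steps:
m(129)/40123 + 23/(-609) = (111 - 1*129)/40123 + 23/(-609) = (111 - 129)*(1/40123) + 23*(-1/609) = -18*1/40123 - 23/609 = -18/40123 - 23/609 = -933791/24434907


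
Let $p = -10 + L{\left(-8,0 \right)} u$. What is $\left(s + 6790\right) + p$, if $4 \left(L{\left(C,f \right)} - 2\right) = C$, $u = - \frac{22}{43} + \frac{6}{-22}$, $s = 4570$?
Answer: $11350$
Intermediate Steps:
$u = - \frac{371}{473}$ ($u = \left(-22\right) \frac{1}{43} + 6 \left(- \frac{1}{22}\right) = - \frac{22}{43} - \frac{3}{11} = - \frac{371}{473} \approx -0.78436$)
$L{\left(C,f \right)} = 2 + \frac{C}{4}$
$p = -10$ ($p = -10 + \left(2 + \frac{1}{4} \left(-8\right)\right) \left(- \frac{371}{473}\right) = -10 + \left(2 - 2\right) \left(- \frac{371}{473}\right) = -10 + 0 \left(- \frac{371}{473}\right) = -10 + 0 = -10$)
$\left(s + 6790\right) + p = \left(4570 + 6790\right) - 10 = 11360 - 10 = 11350$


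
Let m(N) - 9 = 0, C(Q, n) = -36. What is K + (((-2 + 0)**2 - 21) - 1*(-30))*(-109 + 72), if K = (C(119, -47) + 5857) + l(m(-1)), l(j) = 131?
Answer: 5471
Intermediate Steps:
m(N) = 9 (m(N) = 9 + 0 = 9)
K = 5952 (K = (-36 + 5857) + 131 = 5821 + 131 = 5952)
K + (((-2 + 0)**2 - 21) - 1*(-30))*(-109 + 72) = 5952 + (((-2 + 0)**2 - 21) - 1*(-30))*(-109 + 72) = 5952 + (((-2)**2 - 21) + 30)*(-37) = 5952 + ((4 - 21) + 30)*(-37) = 5952 + (-17 + 30)*(-37) = 5952 + 13*(-37) = 5952 - 481 = 5471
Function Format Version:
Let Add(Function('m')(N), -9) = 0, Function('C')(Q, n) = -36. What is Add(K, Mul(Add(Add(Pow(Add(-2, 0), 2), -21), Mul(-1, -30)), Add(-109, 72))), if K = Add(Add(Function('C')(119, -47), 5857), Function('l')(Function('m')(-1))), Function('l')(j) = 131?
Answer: 5471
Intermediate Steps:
Function('m')(N) = 9 (Function('m')(N) = Add(9, 0) = 9)
K = 5952 (K = Add(Add(-36, 5857), 131) = Add(5821, 131) = 5952)
Add(K, Mul(Add(Add(Pow(Add(-2, 0), 2), -21), Mul(-1, -30)), Add(-109, 72))) = Add(5952, Mul(Add(Add(Pow(Add(-2, 0), 2), -21), Mul(-1, -30)), Add(-109, 72))) = Add(5952, Mul(Add(Add(Pow(-2, 2), -21), 30), -37)) = Add(5952, Mul(Add(Add(4, -21), 30), -37)) = Add(5952, Mul(Add(-17, 30), -37)) = Add(5952, Mul(13, -37)) = Add(5952, -481) = 5471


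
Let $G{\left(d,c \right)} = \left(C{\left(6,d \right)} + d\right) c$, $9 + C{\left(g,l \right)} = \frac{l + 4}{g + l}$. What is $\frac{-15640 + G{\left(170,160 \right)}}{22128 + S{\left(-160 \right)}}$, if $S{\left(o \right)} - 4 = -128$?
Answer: $\frac{28265}{60511} \approx 0.4671$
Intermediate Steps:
$S{\left(o \right)} = -124$ ($S{\left(o \right)} = 4 - 128 = -124$)
$C{\left(g,l \right)} = -9 + \frac{4 + l}{g + l}$ ($C{\left(g,l \right)} = -9 + \frac{l + 4}{g + l} = -9 + \frac{4 + l}{g + l}$)
$G{\left(d,c \right)} = c \left(d + \frac{-50 - 8 d}{6 + d}\right)$ ($G{\left(d,c \right)} = \left(\frac{4 - 54 - 8 d}{6 + d} + d\right) c = \left(\frac{-50 - 8 d}{6 + d} + d\right) c = \left(d + \frac{-50 - 8 d}{6 + d}\right) c = c \left(d + \frac{-50 - 8 d}{6 + d}\right)$)
$\frac{-15640 + G{\left(170,160 \right)}}{22128 + S{\left(-160 \right)}} = \frac{-15640 + \frac{160 \left(-50 + 170^{2} - 340\right)}{6 + 170}}{22128 - 124} = \frac{-15640 + \frac{160 \left(-50 + 28900 - 340\right)}{176}}{22004} = \left(-15640 + 160 \cdot \frac{1}{176} \cdot 28510\right) \frac{1}{22004} = \left(-15640 + \frac{285100}{11}\right) \frac{1}{22004} = \frac{113060}{11} \cdot \frac{1}{22004} = \frac{28265}{60511}$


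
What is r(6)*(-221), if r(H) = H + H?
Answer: -2652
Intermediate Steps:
r(H) = 2*H
r(6)*(-221) = (2*6)*(-221) = 12*(-221) = -2652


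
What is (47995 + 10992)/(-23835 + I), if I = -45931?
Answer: -58987/69766 ≈ -0.84550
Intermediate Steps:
(47995 + 10992)/(-23835 + I) = (47995 + 10992)/(-23835 - 45931) = 58987/(-69766) = 58987*(-1/69766) = -58987/69766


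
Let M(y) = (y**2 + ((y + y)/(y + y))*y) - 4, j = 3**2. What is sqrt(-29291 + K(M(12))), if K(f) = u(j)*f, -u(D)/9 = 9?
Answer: I*sqrt(41603) ≈ 203.97*I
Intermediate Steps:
j = 9
u(D) = -81 (u(D) = -9*9 = -81)
M(y) = -4 + y + y**2 (M(y) = (y**2 + ((2*y)/((2*y)))*y) - 4 = (y**2 + ((2*y)*(1/(2*y)))*y) - 4 = (y**2 + 1*y) - 4 = (y**2 + y) - 4 = (y + y**2) - 4 = -4 + y + y**2)
K(f) = -81*f
sqrt(-29291 + K(M(12))) = sqrt(-29291 - 81*(-4 + 12 + 12**2)) = sqrt(-29291 - 81*(-4 + 12 + 144)) = sqrt(-29291 - 81*152) = sqrt(-29291 - 12312) = sqrt(-41603) = I*sqrt(41603)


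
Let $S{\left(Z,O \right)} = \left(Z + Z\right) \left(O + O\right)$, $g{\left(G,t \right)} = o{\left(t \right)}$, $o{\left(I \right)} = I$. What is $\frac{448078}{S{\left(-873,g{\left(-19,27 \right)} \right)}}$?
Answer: $- \frac{224039}{47142} \approx -4.7524$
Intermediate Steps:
$g{\left(G,t \right)} = t$
$S{\left(Z,O \right)} = 4 O Z$ ($S{\left(Z,O \right)} = 2 Z 2 O = 4 O Z$)
$\frac{448078}{S{\left(-873,g{\left(-19,27 \right)} \right)}} = \frac{448078}{4 \cdot 27 \left(-873\right)} = \frac{448078}{-94284} = 448078 \left(- \frac{1}{94284}\right) = - \frac{224039}{47142}$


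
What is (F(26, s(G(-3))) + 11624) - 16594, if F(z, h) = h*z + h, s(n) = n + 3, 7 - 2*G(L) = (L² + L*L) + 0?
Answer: -10075/2 ≈ -5037.5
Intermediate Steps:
G(L) = 7/2 - L² (G(L) = 7/2 - ((L² + L*L) + 0)/2 = 7/2 - ((L² + L²) + 0)/2 = 7/2 - (2*L² + 0)/2 = 7/2 - L²)
s(n) = 3 + n
F(z, h) = h + h*z
(F(26, s(G(-3))) + 11624) - 16594 = ((3 + (7/2 - 1*(-3)²))*(1 + 26) + 11624) - 16594 = ((3 + (7/2 - 1*9))*27 + 11624) - 16594 = ((3 + (7/2 - 9))*27 + 11624) - 16594 = ((3 - 11/2)*27 + 11624) - 16594 = (-5/2*27 + 11624) - 16594 = (-135/2 + 11624) - 16594 = 23113/2 - 16594 = -10075/2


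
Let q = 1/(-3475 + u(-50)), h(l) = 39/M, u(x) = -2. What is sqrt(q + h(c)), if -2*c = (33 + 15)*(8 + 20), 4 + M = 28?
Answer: sqrt(314272122)/13908 ≈ 1.2746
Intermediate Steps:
M = 24 (M = -4 + 28 = 24)
c = -672 (c = -(33 + 15)*(8 + 20)/2 = -24*28 = -1/2*1344 = -672)
h(l) = 13/8 (h(l) = 39/24 = 39*(1/24) = 13/8)
q = -1/3477 (q = 1/(-3475 - 2) = 1/(-3477) = -1/3477 ≈ -0.00028760)
sqrt(q + h(c)) = sqrt(-1/3477 + 13/8) = sqrt(45193/27816) = sqrt(314272122)/13908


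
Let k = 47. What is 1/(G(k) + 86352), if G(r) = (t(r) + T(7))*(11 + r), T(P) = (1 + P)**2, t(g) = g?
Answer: 1/92790 ≈ 1.0777e-5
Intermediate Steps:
G(r) = (11 + r)*(64 + r) (G(r) = (r + (1 + 7)**2)*(11 + r) = (r + 8**2)*(11 + r) = (r + 64)*(11 + r) = (64 + r)*(11 + r) = (11 + r)*(64 + r))
1/(G(k) + 86352) = 1/((704 + 47**2 + 75*47) + 86352) = 1/((704 + 2209 + 3525) + 86352) = 1/(6438 + 86352) = 1/92790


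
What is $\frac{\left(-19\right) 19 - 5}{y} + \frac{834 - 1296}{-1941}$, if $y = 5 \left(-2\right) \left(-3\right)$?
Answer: $- \frac{38697}{3235} \approx -11.962$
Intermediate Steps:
$y = 30$ ($y = \left(-10\right) \left(-3\right) = 30$)
$\frac{\left(-19\right) 19 - 5}{y} + \frac{834 - 1296}{-1941} = \frac{\left(-19\right) 19 - 5}{30} + \frac{834 - 1296}{-1941} = \left(-361 - 5\right) \frac{1}{30} + \left(834 - 1296\right) \left(- \frac{1}{1941}\right) = \left(-366\right) \frac{1}{30} - - \frac{154}{647} = - \frac{61}{5} + \frac{154}{647} = - \frac{38697}{3235}$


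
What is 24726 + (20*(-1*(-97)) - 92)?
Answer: 26574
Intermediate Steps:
24726 + (20*(-1*(-97)) - 92) = 24726 + (20*97 - 92) = 24726 + (1940 - 92) = 24726 + 1848 = 26574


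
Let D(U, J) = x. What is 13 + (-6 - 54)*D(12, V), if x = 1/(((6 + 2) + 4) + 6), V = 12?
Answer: 29/3 ≈ 9.6667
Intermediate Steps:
x = 1/18 (x = 1/((8 + 4) + 6) = 1/(12 + 6) = 1/18 ≈ 0.055556)
D(U, J) = 1/18
13 + (-6 - 54)*D(12, V) = 13 + (-6 - 54)*(1/18) = 13 - 60*1/18 = 13 - 10/3 = 29/3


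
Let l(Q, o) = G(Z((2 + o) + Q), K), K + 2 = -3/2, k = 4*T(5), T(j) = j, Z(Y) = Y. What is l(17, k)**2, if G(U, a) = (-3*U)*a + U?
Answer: 804609/4 ≈ 2.0115e+5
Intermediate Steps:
k = 20 (k = 4*5 = 20)
K = -7/2 (K = -2 - 3/2 = -7/2 ≈ -3.5000)
G(U, a) = U - 3*U*a (G(U, a) = -3*U*a + U = U - 3*U*a)
l(Q, o) = 23 + 23*Q/2 + 23*o/2 (l(Q, o) = ((2 + o) + Q)*(1 - 3*(-7/2)) = (2 + Q + o)*(1 + 21/2) = (2 + Q + o)*(23/2) = 23 + 23*Q/2 + 23*o/2)
l(17, k)**2 = (23 + (23/2)*17 + (23/2)*20)**2 = (23 + 391/2 + 230)**2 = (897/2)**2 = 804609/4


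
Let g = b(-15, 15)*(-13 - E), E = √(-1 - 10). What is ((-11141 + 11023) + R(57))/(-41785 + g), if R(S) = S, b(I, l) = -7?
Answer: 2543334/1738390175 + 427*I*√11/1738390175 ≈ 0.001463 + 8.1466e-7*I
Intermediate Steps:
E = I*√11 (E = √(-11) = I*√11 ≈ 3.3166*I)
g = 91 + 7*I*√11 (g = -7*(-13 - I*√11) = 91 + 7*I*√11 ≈ 91.0 + 23.216*I)
((-11141 + 11023) + R(57))/(-41785 + g) = ((-11141 + 11023) + 57)/(-41785 + (91 + 7*I*√11)) = (-118 + 57)/(-41694 + 7*I*√11) = -61/(-41694 + 7*I*√11)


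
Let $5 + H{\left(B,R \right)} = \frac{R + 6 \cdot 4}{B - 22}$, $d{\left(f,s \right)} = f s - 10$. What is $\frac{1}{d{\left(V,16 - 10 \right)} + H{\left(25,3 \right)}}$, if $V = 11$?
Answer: $\frac{1}{60} \approx 0.016667$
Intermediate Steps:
$d{\left(f,s \right)} = -10 + f s$
$H{\left(B,R \right)} = -5 + \frac{24 + R}{-22 + B}$ ($H{\left(B,R \right)} = -5 + \frac{R + 6 \cdot 4}{B - 22} = -5 + \frac{R + 24}{-22 + B} = -5 + \frac{24 + R}{-22 + B}$)
$\frac{1}{d{\left(V,16 - 10 \right)} + H{\left(25,3 \right)}} = \frac{1}{\left(-10 + 11 \left(16 - 10\right)\right) + \frac{134 + 3 - 125}{-22 + 25}} = \frac{1}{\left(-10 + 11 \cdot 6\right) + \frac{134 + 3 - 125}{3}} = \frac{1}{\left(-10 + 66\right) + \frac{1}{3} \cdot 12} = \frac{1}{56 + 4} = \frac{1}{60}$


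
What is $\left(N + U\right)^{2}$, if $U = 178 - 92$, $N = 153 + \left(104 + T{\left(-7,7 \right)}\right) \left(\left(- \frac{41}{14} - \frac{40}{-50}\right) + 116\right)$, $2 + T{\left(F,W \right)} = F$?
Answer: $\frac{23961492025}{196} \approx 1.2225 \cdot 10^{8}$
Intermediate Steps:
$T{\left(F,W \right)} = -2 + F$
$N = \frac{153591}{14}$ ($N = 153 + \left(104 - 9\right) \left(\left(- \frac{41}{14} - \frac{40}{-50}\right) + 116\right) = 153 + \left(104 - 9\right) \left(\left(\left(-41\right) \frac{1}{14} - - \frac{4}{5}\right) + 116\right) = 153 + 95 \left(\left(- \frac{41}{14} + \frac{4}{5}\right) + 116\right) = 153 + 95 \left(- \frac{149}{70} + 116\right) = 153 + 95 \cdot \frac{7971}{70} = 153 + \frac{151449}{14} = \frac{153591}{14} \approx 10971.0$)
$U = 86$
$\left(N + U\right)^{2} = \left(\frac{153591}{14} + 86\right)^{2} = \left(\frac{154795}{14}\right)^{2} = \frac{23961492025}{196}$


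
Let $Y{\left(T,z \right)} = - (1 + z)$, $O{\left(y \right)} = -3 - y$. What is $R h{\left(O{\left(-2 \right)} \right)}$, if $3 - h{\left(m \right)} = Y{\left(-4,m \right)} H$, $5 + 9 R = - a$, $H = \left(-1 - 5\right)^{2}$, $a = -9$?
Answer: $\frac{4}{3} \approx 1.3333$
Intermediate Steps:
$H = 36$ ($H = \left(-6\right)^{2} = 36$)
$R = \frac{4}{9}$ ($R = - \frac{5}{9} + \frac{\left(-1\right) \left(-9\right)}{9} = - \frac{5}{9} + \frac{1}{9} \cdot 9 = - \frac{5}{9} + 1 = \frac{4}{9} \approx 0.44444$)
$Y{\left(T,z \right)} = -1 - z$
$h{\left(m \right)} = 39 + 36 m$ ($h{\left(m \right)} = 3 - \left(-1 - m\right) 36 = 3 - \left(-36 - 36 m\right) = 3 + \left(36 + 36 m\right) = 39 + 36 m$)
$R h{\left(O{\left(-2 \right)} \right)} = \frac{4 \left(39 + 36 \left(-3 - -2\right)\right)}{9} = \frac{4 \left(39 + 36 \left(-3 + 2\right)\right)}{9} = \frac{4 \left(39 + 36 \left(-1\right)\right)}{9} = \frac{4 \left(39 - 36\right)}{9} = \frac{4}{9} \cdot 3 = \frac{4}{3}$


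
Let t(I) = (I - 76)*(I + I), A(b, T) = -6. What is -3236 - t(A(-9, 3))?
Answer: -4220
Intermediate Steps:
t(I) = 2*I*(-76 + I) (t(I) = (-76 + I)*(2*I) = 2*I*(-76 + I))
-3236 - t(A(-9, 3)) = -3236 - 2*(-6)*(-76 - 6) = -3236 - 2*(-6)*(-82) = -3236 - 1*984 = -3236 - 984 = -4220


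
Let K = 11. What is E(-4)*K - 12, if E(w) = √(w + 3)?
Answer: -12 + 11*I ≈ -12.0 + 11.0*I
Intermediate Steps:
E(w) = √(3 + w)
E(-4)*K - 12 = √(3 - 4)*11 - 12 = √(-1)*11 - 12 = I*11 - 12 = 11*I - 12 = -12 + 11*I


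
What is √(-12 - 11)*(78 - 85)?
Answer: -7*I*√23 ≈ -33.571*I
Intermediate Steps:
√(-12 - 11)*(78 - 85) = √(-23)*(-7) = (I*√23)*(-7) = -7*I*√23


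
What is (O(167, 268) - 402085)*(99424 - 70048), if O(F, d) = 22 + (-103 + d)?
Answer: -11806155648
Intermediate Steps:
O(F, d) = -81 + d
(O(167, 268) - 402085)*(99424 - 70048) = ((-81 + 268) - 402085)*(99424 - 70048) = (187 - 402085)*29376 = -401898*29376 = -11806155648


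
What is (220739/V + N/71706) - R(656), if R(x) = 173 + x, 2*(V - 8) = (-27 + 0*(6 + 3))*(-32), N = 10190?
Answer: -5161343113/15775320 ≈ -327.18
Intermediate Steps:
V = 440 (V = 8 + ((-27 + 0*(6 + 3))*(-32))/2 = 8 + ((-27 + 0*9)*(-32))/2 = 8 + ((-27 + 0)*(-32))/2 = 8 + (-27*(-32))/2 = 8 + (1/2)*864 = 8 + 432 = 440)
(220739/V + N/71706) - R(656) = (220739/440 + 10190/71706) - (173 + 656) = (220739*(1/440) + 10190*(1/71706)) - 1*829 = (220739/440 + 5095/35853) - 829 = 7916397167/15775320 - 829 = -5161343113/15775320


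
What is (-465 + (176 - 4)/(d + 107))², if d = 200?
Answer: 20329911889/94249 ≈ 2.1570e+5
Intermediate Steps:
(-465 + (176 - 4)/(d + 107))² = (-465 + (176 - 4)/(200 + 107))² = (-465 + 172/307)² = (-142583/307)² = 20329911889/94249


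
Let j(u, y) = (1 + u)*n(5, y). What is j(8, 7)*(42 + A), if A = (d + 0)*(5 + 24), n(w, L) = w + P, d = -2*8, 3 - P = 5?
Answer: -11394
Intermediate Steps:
P = -2 (P = 3 - 1*5 = 3 - 5 = -2)
d = -16
n(w, L) = -2 + w (n(w, L) = w - 2 = -2 + w)
A = -464 (A = (-16 + 0)*(5 + 24) = -16*29 = -464)
j(u, y) = 3 + 3*u (j(u, y) = (1 + u)*(-2 + 5) = (1 + u)*3 = 3 + 3*u)
j(8, 7)*(42 + A) = (3 + 3*8)*(42 - 464) = (3 + 24)*(-422) = 27*(-422) = -11394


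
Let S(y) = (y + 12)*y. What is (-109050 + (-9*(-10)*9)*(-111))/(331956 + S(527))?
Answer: -198960/616009 ≈ -0.32298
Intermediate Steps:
S(y) = y*(12 + y) (S(y) = (12 + y)*y = y*(12 + y))
(-109050 + (-9*(-10)*9)*(-111))/(331956 + S(527)) = (-109050 + (-9*(-10)*9)*(-111))/(331956 + 527*(12 + 527)) = (-109050 + (90*9)*(-111))/(331956 + 527*539) = (-109050 + 810*(-111))/(331956 + 284053) = (-109050 - 89910)/616009 = -198960*1/616009 = -198960/616009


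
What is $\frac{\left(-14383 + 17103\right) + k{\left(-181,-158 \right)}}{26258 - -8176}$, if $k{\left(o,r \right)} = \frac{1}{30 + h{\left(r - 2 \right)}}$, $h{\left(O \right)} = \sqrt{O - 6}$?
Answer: $\frac{1449775}{18353322} - \frac{i \sqrt{166}}{36706644} \approx 0.078992 - 3.51 \cdot 10^{-7} i$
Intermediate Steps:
$h{\left(O \right)} = \sqrt{-6 + O}$
$k{\left(o,r \right)} = \frac{1}{30 + \sqrt{-8 + r}}$ ($k{\left(o,r \right)} = \frac{1}{30 + \sqrt{-6 + \left(r - 2\right)}} = \frac{1}{30 + \sqrt{-6 + \left(-2 + r\right)}} = \frac{1}{30 + \sqrt{-8 + r}}$)
$\frac{\left(-14383 + 17103\right) + k{\left(-181,-158 \right)}}{26258 - -8176} = \frac{\left(-14383 + 17103\right) + \frac{1}{30 + \sqrt{-8 - 158}}}{26258 - -8176} = \frac{2720 + \frac{1}{30 + \sqrt{-166}}}{26258 + 8176} = \frac{2720 + \frac{1}{30 + i \sqrt{166}}}{34434} = \left(2720 + \frac{1}{30 + i \sqrt{166}}\right) \frac{1}{34434} = \frac{1360}{17217} + \frac{1}{34434 \left(30 + i \sqrt{166}\right)}$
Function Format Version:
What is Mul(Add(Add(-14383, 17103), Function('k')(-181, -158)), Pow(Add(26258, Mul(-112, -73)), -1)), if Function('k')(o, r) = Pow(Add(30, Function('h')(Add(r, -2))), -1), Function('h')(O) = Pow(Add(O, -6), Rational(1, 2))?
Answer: Add(Rational(1449775, 18353322), Mul(Rational(-1, 36706644), I, Pow(166, Rational(1, 2)))) ≈ Add(0.078992, Mul(-3.5100e-7, I))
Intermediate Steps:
Function('h')(O) = Pow(Add(-6, O), Rational(1, 2))
Function('k')(o, r) = Pow(Add(30, Pow(Add(-8, r), Rational(1, 2))), -1) (Function('k')(o, r) = Pow(Add(30, Pow(Add(-6, Add(r, -2)), Rational(1, 2))), -1) = Pow(Add(30, Pow(Add(-6, Add(-2, r)), Rational(1, 2))), -1) = Pow(Add(30, Pow(Add(-8, r), Rational(1, 2))), -1))
Mul(Add(Add(-14383, 17103), Function('k')(-181, -158)), Pow(Add(26258, Mul(-112, -73)), -1)) = Mul(Add(Add(-14383, 17103), Pow(Add(30, Pow(Add(-8, -158), Rational(1, 2))), -1)), Pow(Add(26258, Mul(-112, -73)), -1)) = Mul(Add(2720, Pow(Add(30, Pow(-166, Rational(1, 2))), -1)), Pow(Add(26258, 8176), -1)) = Mul(Add(2720, Pow(Add(30, Mul(I, Pow(166, Rational(1, 2)))), -1)), Pow(34434, -1)) = Mul(Add(2720, Pow(Add(30, Mul(I, Pow(166, Rational(1, 2)))), -1)), Rational(1, 34434)) = Add(Rational(1360, 17217), Mul(Rational(1, 34434), Pow(Add(30, Mul(I, Pow(166, Rational(1, 2)))), -1)))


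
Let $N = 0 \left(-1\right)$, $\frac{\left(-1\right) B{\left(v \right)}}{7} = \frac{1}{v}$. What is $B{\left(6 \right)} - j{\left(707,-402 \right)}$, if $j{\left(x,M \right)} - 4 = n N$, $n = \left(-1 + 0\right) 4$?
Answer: $- \frac{31}{6} \approx -5.1667$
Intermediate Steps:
$B{\left(v \right)} = - \frac{7}{v}$
$N = 0$
$n = -4$ ($n = \left(-1\right) 4 = -4$)
$j{\left(x,M \right)} = 4$ ($j{\left(x,M \right)} = 4 - 0 = 4 + 0 = 4$)
$B{\left(6 \right)} - j{\left(707,-402 \right)} = - \frac{7}{6} - 4 = - \frac{31}{6}$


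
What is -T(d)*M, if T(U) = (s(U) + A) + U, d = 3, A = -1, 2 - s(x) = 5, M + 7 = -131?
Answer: -138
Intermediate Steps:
M = -138 (M = -7 - 131 = -138)
s(x) = -3 (s(x) = 2 - 1*5 = 2 - 5 = -3)
T(U) = -4 + U (T(U) = (-3 - 1) + U = -4 + U)
-T(d)*M = -(-4 + 3)*(-138) = -(-1)*(-138) = -1*138 = -138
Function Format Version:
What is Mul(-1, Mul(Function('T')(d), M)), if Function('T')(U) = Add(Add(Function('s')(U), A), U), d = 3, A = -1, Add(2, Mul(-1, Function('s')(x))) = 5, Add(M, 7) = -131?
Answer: -138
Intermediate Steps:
M = -138 (M = Add(-7, -131) = -138)
Function('s')(x) = -3 (Function('s')(x) = Add(2, Mul(-1, 5)) = Add(2, -5) = -3)
Function('T')(U) = Add(-4, U) (Function('T')(U) = Add(Add(-3, -1), U) = Add(-4, U))
Mul(-1, Mul(Function('T')(d), M)) = Mul(-1, Mul(Add(-4, 3), -138)) = Mul(-1, Mul(-1, -138)) = Mul(-1, 138) = -138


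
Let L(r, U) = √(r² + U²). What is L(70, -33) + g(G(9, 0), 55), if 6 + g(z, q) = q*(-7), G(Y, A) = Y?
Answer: -391 + √5989 ≈ -313.61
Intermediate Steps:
L(r, U) = √(U² + r²)
g(z, q) = -6 - 7*q (g(z, q) = -6 + q*(-7) = -6 - 7*q)
L(70, -33) + g(G(9, 0), 55) = √((-33)² + 70²) + (-6 - 7*55) = √(1089 + 4900) + (-6 - 385) = √5989 - 391 = -391 + √5989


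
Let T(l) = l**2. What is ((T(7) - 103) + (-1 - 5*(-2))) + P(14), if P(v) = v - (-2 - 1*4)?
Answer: -25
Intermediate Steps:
P(v) = 6 + v (P(v) = v - (-2 - 4) = v - 1*(-6) = v + 6 = 6 + v)
((T(7) - 103) + (-1 - 5*(-2))) + P(14) = ((7**2 - 103) + (-1 - 5*(-2))) + (6 + 14) = ((49 - 103) + (-1 + 10)) + 20 = (-54 + 9) + 20 = -45 + 20 = -25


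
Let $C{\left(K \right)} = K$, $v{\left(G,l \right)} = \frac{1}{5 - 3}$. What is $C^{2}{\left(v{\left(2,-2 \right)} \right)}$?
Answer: $\frac{1}{4} \approx 0.25$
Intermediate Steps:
$v{\left(G,l \right)} = \frac{1}{2}$
$C^{2}{\left(v{\left(2,-2 \right)} \right)} = \left(\frac{1}{2}\right)^{2} = \frac{1}{4}$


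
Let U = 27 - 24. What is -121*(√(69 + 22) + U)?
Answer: -363 - 121*√91 ≈ -1517.3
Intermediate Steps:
U = 3
-121*(√(69 + 22) + U) = -121*(√(69 + 22) + 3) = -121*(√91 + 3) = -121*(3 + √91) = -363 - 121*√91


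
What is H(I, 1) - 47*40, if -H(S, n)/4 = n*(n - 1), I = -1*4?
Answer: -1880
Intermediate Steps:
I = -4
H(S, n) = -4*n*(-1 + n) (H(S, n) = -4*n*(n - 1) = -4*n*(-1 + n))
H(I, 1) - 47*40 = 4*1*(1 - 1*1) - 47*40 = 4*1*(1 - 1) - 1880 = 4*1*0 - 1880 = 0 - 1880 = -1880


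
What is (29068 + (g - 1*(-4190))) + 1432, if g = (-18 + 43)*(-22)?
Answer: 34140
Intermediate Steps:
g = -550 (g = 25*(-22) = -550)
(29068 + (g - 1*(-4190))) + 1432 = (29068 + (-550 - 1*(-4190))) + 1432 = (29068 + (-550 + 4190)) + 1432 = (29068 + 3640) + 1432 = 32708 + 1432 = 34140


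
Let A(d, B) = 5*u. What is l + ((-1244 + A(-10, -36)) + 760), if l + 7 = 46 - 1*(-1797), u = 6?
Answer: 1382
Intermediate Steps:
A(d, B) = 30 (A(d, B) = 5*6 = 30)
l = 1836 (l = -7 + (46 - 1*(-1797)) = -7 + (46 + 1797) = -7 + 1843 = 1836)
l + ((-1244 + A(-10, -36)) + 760) = 1836 + ((-1244 + 30) + 760) = 1836 + (-1214 + 760) = 1836 - 454 = 1382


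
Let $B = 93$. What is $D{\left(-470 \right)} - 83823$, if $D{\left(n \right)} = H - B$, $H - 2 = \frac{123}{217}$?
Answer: $- \frac{18209215}{217} \approx -83913.0$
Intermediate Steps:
$H = \frac{557}{217}$ ($H = 2 + \frac{123}{217} = \frac{557}{217} \approx 2.5668$)
$D{\left(n \right)} = - \frac{19624}{217}$ ($D{\left(n \right)} = \frac{557}{217} - 93 = - \frac{19624}{217}$)
$D{\left(-470 \right)} - 83823 = - \frac{19624}{217} - 83823 = - \frac{18209215}{217}$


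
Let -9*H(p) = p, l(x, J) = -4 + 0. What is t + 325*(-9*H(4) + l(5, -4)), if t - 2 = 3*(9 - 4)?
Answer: 17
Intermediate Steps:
l(x, J) = -4
H(p) = -p/9
t = 17 (t = 2 + 3*(9 - 4) = 2 + 3*5 = 2 + 15 = 17)
t + 325*(-9*H(4) + l(5, -4)) = 17 + 325*(-(-1)*4 - 4) = 17 + 325*(-9*(-4/9) - 4) = 17 + 325*(4 - 4) = 17 + 325*0 = 17 + 0 = 17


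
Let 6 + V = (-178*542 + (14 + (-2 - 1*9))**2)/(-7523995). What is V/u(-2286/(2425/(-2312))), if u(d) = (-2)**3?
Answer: 45047503/60191960 ≈ 0.74840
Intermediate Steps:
u(d) = -8
V = -45047503/7523995 (V = -6 + (-178*542 + (14 + (-2 - 1*9))**2)/(-7523995) = -6 + (-96476 + (14 + (-2 - 9))**2)*(-1/7523995) = -6 + (-96476 + (14 - 11)**2)*(-1/7523995) = -6 + (-96476 + 3**2)*(-1/7523995) = -6 + (-96476 + 9)*(-1/7523995) = -6 - 96467*(-1/7523995) = -6 + 96467/7523995 = -45047503/7523995 ≈ -5.9872)
V/u(-2286/(2425/(-2312))) = -45047503/7523995/(-8) = -45047503/7523995*(-1/8) = 45047503/60191960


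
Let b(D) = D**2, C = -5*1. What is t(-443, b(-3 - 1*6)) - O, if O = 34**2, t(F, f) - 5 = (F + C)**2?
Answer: 199553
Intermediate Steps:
C = -5
t(F, f) = 5 + (-5 + F)**2 (t(F, f) = 5 + (F - 5)**2 = 5 + (-5 + F)**2)
O = 1156
t(-443, b(-3 - 1*6)) - O = (5 + (-5 - 443)**2) - 1*1156 = (5 + (-448)**2) - 1156 = (5 + 200704) - 1156 = 200709 - 1156 = 199553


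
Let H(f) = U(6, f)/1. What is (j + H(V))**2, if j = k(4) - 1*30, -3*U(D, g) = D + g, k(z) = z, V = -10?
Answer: 5476/9 ≈ 608.44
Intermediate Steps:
U(D, g) = -D/3 - g/3 (U(D, g) = -(D + g)/3 = -D/3 - g/3)
j = -26 (j = 4 - 1*30 = 4 - 30 = -26)
H(f) = -2 - f/3 (H(f) = (-1/3*6 - f/3)/1 = (-2 - f/3)*1 = -2 - f/3)
(j + H(V))**2 = (-26 + (-2 - 1/3*(-10)))**2 = (-26 + (-2 + 10/3))**2 = (-26 + 4/3)**2 = (-74/3)**2 = 5476/9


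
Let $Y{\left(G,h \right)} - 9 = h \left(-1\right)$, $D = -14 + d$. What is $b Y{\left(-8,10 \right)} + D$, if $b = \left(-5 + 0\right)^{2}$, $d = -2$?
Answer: $-41$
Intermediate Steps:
$D = -16$ ($D = -14 - 2 = -16$)
$Y{\left(G,h \right)} = 9 - h$ ($Y{\left(G,h \right)} = 9 + h \left(-1\right) = 9 - h$)
$b = 25$ ($b = \left(-5\right)^{2} = 25$)
$b Y{\left(-8,10 \right)} + D = 25 \left(9 - 10\right) - 16 = 25 \left(-1\right) - 16 = -25 - 16 = -41$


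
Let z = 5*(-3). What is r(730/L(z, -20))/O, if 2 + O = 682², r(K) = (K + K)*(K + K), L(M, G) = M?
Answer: 42632/2093049 ≈ 0.020368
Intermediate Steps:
z = -15
r(K) = 4*K² (r(K) = (2*K)*(2*K) = 4*K²)
O = 465122 (O = -2 + 682² = -2 + 465124 = 465122)
r(730/L(z, -20))/O = (4*(730/(-15))²)/465122 = (4*(730*(-1/15))²)*(1/465122) = (4*(-146/3)²)*(1/465122) = (4*(21316/9))*(1/465122) = (85264/9)*(1/465122) = 42632/2093049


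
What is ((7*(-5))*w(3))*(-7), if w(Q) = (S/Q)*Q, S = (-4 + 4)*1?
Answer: 0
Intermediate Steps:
S = 0 (S = 0*1 = 0)
w(Q) = 0 (w(Q) = (0/Q)*Q = 0*Q = 0)
((7*(-5))*w(3))*(-7) = ((7*(-5))*0)*(-7) = -35*0*(-7) = 0*(-7) = 0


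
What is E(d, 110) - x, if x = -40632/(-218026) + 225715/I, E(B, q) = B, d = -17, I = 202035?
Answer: -80625183418/4404888291 ≈ -18.304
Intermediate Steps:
x = 5742082471/4404888291 (x = -40632/(-218026) + 225715/202035 = -40632*(-1/218026) + 225715*(1/202035) = 20316/109013 + 45143/40407 = 5742082471/4404888291 ≈ 1.3036)
E(d, 110) - x = -17 - 1*5742082471/4404888291 = -17 - 5742082471/4404888291 = -80625183418/4404888291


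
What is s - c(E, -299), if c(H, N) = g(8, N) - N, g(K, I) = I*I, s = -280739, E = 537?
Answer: -370439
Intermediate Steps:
g(K, I) = I**2
c(H, N) = N**2 - N
s - c(E, -299) = -280739 - (-299)*(-1 - 299) = -280739 - (-299)*(-300) = -280739 - 1*89700 = -280739 - 89700 = -370439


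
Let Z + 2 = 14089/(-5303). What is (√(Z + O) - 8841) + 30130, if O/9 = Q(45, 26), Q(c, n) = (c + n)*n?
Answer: 21289 + √467084777141/5303 ≈ 21418.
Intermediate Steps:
Q(c, n) = n*(c + n)
O = 16614 (O = 9*(26*(45 + 26)) = 9*(26*71) = 9*1846 = 16614)
Z = -24695/5303 (Z = -2 + 14089/(-5303) = -2 + 14089*(-1/5303) = -2 - 14089/5303 = -24695/5303 ≈ -4.6568)
(√(Z + O) - 8841) + 30130 = (√(-24695/5303 + 16614) - 8841) + 30130 = (√(88079347/5303) - 8841) + 30130 = (√467084777141/5303 - 8841) + 30130 = (-8841 + √467084777141/5303) + 30130 = 21289 + √467084777141/5303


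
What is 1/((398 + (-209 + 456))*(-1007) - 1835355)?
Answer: -1/2484870 ≈ -4.0244e-7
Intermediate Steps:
1/((398 + (-209 + 456))*(-1007) - 1835355) = 1/((398 + 247)*(-1007) - 1835355) = 1/(645*(-1007) - 1835355) = 1/(-649515 - 1835355) = 1/(-2484870) = -1/2484870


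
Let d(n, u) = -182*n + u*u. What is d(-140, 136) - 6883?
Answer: 37093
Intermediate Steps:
d(n, u) = u**2 - 182*n (d(n, u) = -182*n + u**2 = u**2 - 182*n)
d(-140, 136) - 6883 = (136**2 - 182*(-140)) - 6883 = (18496 + 25480) - 6883 = 43976 - 6883 = 37093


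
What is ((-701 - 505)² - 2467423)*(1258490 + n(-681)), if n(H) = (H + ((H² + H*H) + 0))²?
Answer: -870191791780551977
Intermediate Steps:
n(H) = (H + 2*H²)² (n(H) = (H + ((H² + H²) + 0))² = (H + (2*H² + 0))² = (H + 2*H²)²)
((-701 - 505)² - 2467423)*(1258490 + n(-681)) = ((-701 - 505)² - 2467423)*(1258490 + (-681)²*(1 + 2*(-681))²) = ((-1206)² - 2467423)*(1258490 + 463761*(1 - 1362)²) = (1454436 - 2467423)*(1258490 + 463761*(-1361)²) = -1012987*(1258490 + 463761*1852321) = -1012987*(1258490 + 859034239281) = -1012987*859035497771 = -870191791780551977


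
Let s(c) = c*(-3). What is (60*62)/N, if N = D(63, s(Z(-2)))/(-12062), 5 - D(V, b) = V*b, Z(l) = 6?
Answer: -44870640/1139 ≈ -39395.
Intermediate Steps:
s(c) = -3*c
D(V, b) = 5 - V*b
N = -1139/12062 (N = (5 - 1*63*(-3*6))/(-12062) = (5 - 1*63*(-18))*(-1/12062) = (5 + 1134)*(-1/12062) = 1139*(-1/12062) = -1139/12062 ≈ -0.094429)
(60*62)/N = (60*62)/(-1139/12062) = 3720*(-12062/1139) = -44870640/1139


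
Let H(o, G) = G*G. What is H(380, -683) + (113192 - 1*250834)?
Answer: 328847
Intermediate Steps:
H(o, G) = G²
H(380, -683) + (113192 - 1*250834) = (-683)² + (113192 - 1*250834) = 466489 + (113192 - 250834) = 466489 - 137642 = 328847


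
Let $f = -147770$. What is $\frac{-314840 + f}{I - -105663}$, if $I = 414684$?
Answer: $- \frac{462610}{520347} \approx -0.88904$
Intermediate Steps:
$\frac{-314840 + f}{I - -105663} = \frac{-314840 - 147770}{414684 - -105663} = - \frac{462610}{414684 + \left(-65958 + 171621\right)} = - \frac{462610}{414684 + 105663} = - \frac{462610}{520347}$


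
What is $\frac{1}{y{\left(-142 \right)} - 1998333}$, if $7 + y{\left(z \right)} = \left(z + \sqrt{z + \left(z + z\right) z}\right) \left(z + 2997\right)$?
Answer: $- \frac{48075}{109009139437} - \frac{571 \sqrt{40186}}{1090091394370} \approx -5.4602 \cdot 10^{-7}$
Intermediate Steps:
$y{\left(z \right)} = -7 + \left(2997 + z\right) \left(z + \sqrt{z + 2 z^{2}}\right)$ ($y{\left(z \right)} = -7 + \left(z + \sqrt{z + \left(z + z\right) z}\right) \left(z + 2997\right) = -7 + \left(z + \sqrt{z + 2 z z}\right) \left(2997 + z\right) = -7 + \left(z + \sqrt{z + 2 z^{2}}\right) \left(2997 + z\right) = -7 + \left(2997 + z\right) \left(z + \sqrt{z + 2 z^{2}}\right)$)
$\frac{1}{y{\left(-142 \right)} - 1998333} = \frac{1}{\left(-7 + \left(-142\right)^{2} + 2997 \left(-142\right) + 2997 \sqrt{- 142 \left(1 + 2 \left(-142\right)\right)} - 142 \sqrt{- 142 \left(1 + 2 \left(-142\right)\right)}\right) - 1998333} = \frac{1}{\left(-7 + 20164 - 425574 + 2997 \sqrt{- 142 \left(1 - 284\right)} - 142 \sqrt{- 142 \left(1 - 284\right)}\right) - 1998333} = \frac{1}{\left(-7 + 20164 - 425574 + 2997 \sqrt{\left(-142\right) \left(-283\right)} - 142 \sqrt{\left(-142\right) \left(-283\right)}\right) - 1998333} = \frac{1}{\left(-7 + 20164 - 425574 + 2997 \sqrt{40186} - 142 \sqrt{40186}\right) - 1998333} = \frac{1}{\left(-405417 + 2855 \sqrt{40186}\right) - 1998333} = \frac{1}{-2403750 + 2855 \sqrt{40186}}$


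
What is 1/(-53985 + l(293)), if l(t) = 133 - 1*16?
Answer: -1/53868 ≈ -1.8564e-5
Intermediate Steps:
l(t) = 117 (l(t) = 133 - 16 = 117)
1/(-53985 + l(293)) = 1/(-53985 + 117) = 1/(-53868) = -1/53868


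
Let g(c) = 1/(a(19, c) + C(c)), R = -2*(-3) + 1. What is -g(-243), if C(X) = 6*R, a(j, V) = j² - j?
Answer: -1/384 ≈ -0.0026042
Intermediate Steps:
R = 7 (R = 6 + 1 = 7)
C(X) = 42 (C(X) = 6*7 = 42)
g(c) = 1/384 (g(c) = 1/(19*(-1 + 19) + 42) = 1/(19*18 + 42) = 1/(342 + 42) = 1/384)
-g(-243) = -1*1/384 = -1/384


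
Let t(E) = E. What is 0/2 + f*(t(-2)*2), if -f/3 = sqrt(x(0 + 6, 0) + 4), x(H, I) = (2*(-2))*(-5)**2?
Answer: 48*I*sqrt(6) ≈ 117.58*I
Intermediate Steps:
x(H, I) = -100 (x(H, I) = -4*25 = -100)
f = -12*I*sqrt(6) (f = -3*sqrt(-100 + 4) = -12*I*sqrt(6) ≈ -29.394*I)
0/2 + f*(t(-2)*2) = 0/2 + (-12*I*sqrt(6))*(-2*2) = 0*(1/2) - 12*I*sqrt(6)*(-4) = 0 + 48*I*sqrt(6) = 48*I*sqrt(6)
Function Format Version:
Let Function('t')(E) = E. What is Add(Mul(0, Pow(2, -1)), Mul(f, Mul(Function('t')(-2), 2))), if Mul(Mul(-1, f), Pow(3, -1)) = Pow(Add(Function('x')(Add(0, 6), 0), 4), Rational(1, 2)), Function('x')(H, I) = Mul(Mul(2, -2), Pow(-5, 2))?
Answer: Mul(48, I, Pow(6, Rational(1, 2))) ≈ Mul(117.58, I)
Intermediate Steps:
Function('x')(H, I) = -100 (Function('x')(H, I) = Mul(-4, 25) = -100)
f = Mul(-12, I, Pow(6, Rational(1, 2))) (f = Mul(-3, Pow(Add(-100, 4), Rational(1, 2))) = Mul(-3, Pow(-96, Rational(1, 2))) = Mul(-3, Mul(4, I, Pow(6, Rational(1, 2)))) = Mul(-12, I, Pow(6, Rational(1, 2))) ≈ Mul(-29.394, I))
Add(Mul(0, Pow(2, -1)), Mul(f, Mul(Function('t')(-2), 2))) = Add(Mul(0, Pow(2, -1)), Mul(Mul(-12, I, Pow(6, Rational(1, 2))), Mul(-2, 2))) = Add(Mul(0, Rational(1, 2)), Mul(Mul(-12, I, Pow(6, Rational(1, 2))), -4)) = Add(0, Mul(48, I, Pow(6, Rational(1, 2)))) = Mul(48, I, Pow(6, Rational(1, 2)))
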